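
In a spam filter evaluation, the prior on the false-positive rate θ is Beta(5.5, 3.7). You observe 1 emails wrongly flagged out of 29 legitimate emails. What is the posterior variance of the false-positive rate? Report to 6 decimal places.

The Beta prior is conjugate to a Binomial/Bernoulli likelihood; the update adds successes to α and failures to β.
Posterior: Beta(α+k, β+n−k) = Beta(5.5+1, 3.7+28) = Beta(6.5, 31.7).
Var = αβ/((α+β)²(α+β+1)) = 6.5·31.7/(38.2²·39.2) = 0.003602.

0.003602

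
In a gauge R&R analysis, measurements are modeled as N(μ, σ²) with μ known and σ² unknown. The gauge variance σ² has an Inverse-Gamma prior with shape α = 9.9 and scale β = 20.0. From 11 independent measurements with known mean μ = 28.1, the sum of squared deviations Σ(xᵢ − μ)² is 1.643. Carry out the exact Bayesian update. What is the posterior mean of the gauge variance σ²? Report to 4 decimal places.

With known mean μ and an Inverse-Gamma(α, β) prior on σ², the Normal likelihood is conjugate: posterior is Inv-Gamma(α + n/2, β + Σ(xᵢ−μ)²/2).
Posterior: Inv-Gamma(9.9 + 11/2, 20.0 + 1.643/2) = Inv-Gamma(15.40, 20.8215).
E[σ²|data] = β/(α−1) = 20.8215/14.40 = 1.4459.

1.4459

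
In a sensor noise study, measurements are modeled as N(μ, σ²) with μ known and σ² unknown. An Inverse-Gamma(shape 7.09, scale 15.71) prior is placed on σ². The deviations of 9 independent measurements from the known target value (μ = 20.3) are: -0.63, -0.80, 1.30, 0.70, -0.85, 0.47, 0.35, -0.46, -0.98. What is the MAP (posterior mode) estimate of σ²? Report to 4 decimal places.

1.4644

With known mean μ and an Inverse-Gamma(α, β) prior on σ², the Normal likelihood is conjugate: posterior is Inv-Gamma(α + n/2, β + Σ(xᵢ−μ)²/2).
Σ(xᵢ−μ)² = (-0.63)² + (-0.80)² + (1.30)² + (0.70)² + (-0.85)² + (0.47)² + (0.35)² + (-0.46)² + (-0.98)² = 5.4548.
Posterior: Inv-Gamma(7.09 + 9/2, 15.71 + 5.4548/2) = Inv-Gamma(11.59, 18.43740).
Mode = β/(α+1) = 18.43740/12.59 = 1.4644.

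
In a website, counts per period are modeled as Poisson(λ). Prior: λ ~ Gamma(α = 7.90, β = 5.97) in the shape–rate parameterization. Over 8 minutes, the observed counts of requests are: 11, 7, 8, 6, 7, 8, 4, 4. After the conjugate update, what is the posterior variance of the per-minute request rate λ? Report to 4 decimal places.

0.3223

With a Gamma(shape α, rate β) prior, the Poisson likelihood is conjugate: the posterior is Gamma(α + ΣXᵢ, β + n).
Sum of counts S = 55 over n = 8 minutes.
Posterior: Gamma(α+S, β+n) = Gamma(7.90+55, 5.97+8) = Gamma(62.90, 13.97).
Var = α/β² = 62.90/13.97² = 0.3223.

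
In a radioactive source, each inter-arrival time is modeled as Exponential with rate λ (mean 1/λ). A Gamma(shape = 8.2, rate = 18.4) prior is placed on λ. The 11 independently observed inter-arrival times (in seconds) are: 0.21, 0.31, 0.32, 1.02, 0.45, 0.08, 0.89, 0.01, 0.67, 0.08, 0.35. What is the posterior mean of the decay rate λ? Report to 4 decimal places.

With a Gamma(shape α, rate β) prior on the exponential rate λ, the posterior after n observations with total T = Σxᵢ is Gamma(α+n, β+T).
Sum of observations T = 4.39 seconds; n = 11.
Posterior: Gamma(8.2+11, 18.4+4.39) = Gamma(19.2, 22.79).
Posterior mean of λ = α/β = 19.2/22.79 = 0.8425.

0.8425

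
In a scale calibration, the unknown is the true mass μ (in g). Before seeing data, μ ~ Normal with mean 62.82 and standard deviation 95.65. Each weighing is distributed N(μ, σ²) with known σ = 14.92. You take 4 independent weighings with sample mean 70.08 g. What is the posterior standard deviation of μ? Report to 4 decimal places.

7.4374

For Normal data with known variance σ², a Normal(μ₀, σ₀²) prior on μ is conjugate. Posterior precision = 1/σ₀² + n/σ²; posterior mean is the precision-weighted average of μ₀ and x̄.
σ₀² = 95.65² = 9148.9225, σ² = 14.92² = 222.6064; σ² + n·σ₀² = 222.6064 + 4·9148.9225 = 36818.2964.
Posterior precision = 1/σ₀² + n/σ² = 1/9148.9225 + 4/222.6064 = (σ² + n·σ₀²)/(σ₀²σ²) = 36818.2964/(9148.9225·222.6064); posterior variance σₙ² = σ₀²σ²/(σ² + n·σ₀²) = 9148.9225·222.6064/36818.2964 = 55.315126.
Posterior SD = √σₙ² = √(9148.9225·222.6064/36818.2964) = 7.4374.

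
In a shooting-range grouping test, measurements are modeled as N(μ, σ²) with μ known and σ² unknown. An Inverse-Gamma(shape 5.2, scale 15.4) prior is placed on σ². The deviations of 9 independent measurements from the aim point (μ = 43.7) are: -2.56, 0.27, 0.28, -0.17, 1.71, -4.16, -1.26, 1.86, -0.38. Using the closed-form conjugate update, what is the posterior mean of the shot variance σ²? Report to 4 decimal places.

3.6181

With known mean μ and an Inverse-Gamma(α, β) prior on σ², the Normal likelihood is conjugate: posterior is Inv-Gamma(α + n/2, β + Σ(xᵢ−μ)²/2).
Σ(xᵢ−μ)² = (-2.56)² + (0.27)² + (0.28)² + (-0.17)² + (1.71)² + (-4.16)² + (-1.26)² + (1.86)² + (-0.38)² = 32.1551.
Posterior: Inv-Gamma(5.2 + 9/2, 15.4 + 32.1551/2) = Inv-Gamma(9.70, 31.47755).
E[σ²|data] = β/(α−1) = 31.47755/8.70 = 3.6181.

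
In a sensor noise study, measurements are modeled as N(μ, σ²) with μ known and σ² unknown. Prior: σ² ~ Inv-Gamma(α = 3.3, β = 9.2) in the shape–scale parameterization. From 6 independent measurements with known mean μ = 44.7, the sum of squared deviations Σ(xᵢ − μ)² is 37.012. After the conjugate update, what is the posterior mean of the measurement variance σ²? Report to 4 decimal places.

With known mean μ and an Inverse-Gamma(α, β) prior on σ², the Normal likelihood is conjugate: posterior is Inv-Gamma(α + n/2, β + Σ(xᵢ−μ)²/2).
Posterior: Inv-Gamma(3.3 + 6/2, 9.2 + 37.012/2) = Inv-Gamma(6.30, 27.7060).
E[σ²|data] = β/(α−1) = 27.7060/5.30 = 5.2275.

5.2275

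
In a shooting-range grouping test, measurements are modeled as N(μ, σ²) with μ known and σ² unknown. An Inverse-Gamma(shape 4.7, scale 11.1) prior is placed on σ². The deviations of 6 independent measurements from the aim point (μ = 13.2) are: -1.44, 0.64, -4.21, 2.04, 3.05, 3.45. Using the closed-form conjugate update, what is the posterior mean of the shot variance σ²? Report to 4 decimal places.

5.0578

With known mean μ and an Inverse-Gamma(α, β) prior on σ², the Normal likelihood is conjugate: posterior is Inv-Gamma(α + n/2, β + Σ(xᵢ−μ)²/2).
Σ(xᵢ−μ)² = (-1.44)² + (0.64)² + (-4.21)² + (2.04)² + (3.05)² + (3.45)² = 45.5739.
Posterior: Inv-Gamma(4.7 + 6/2, 11.1 + 45.5739/2) = Inv-Gamma(7.70, 33.88695).
E[σ²|data] = β/(α−1) = 33.88695/6.70 = 5.0578.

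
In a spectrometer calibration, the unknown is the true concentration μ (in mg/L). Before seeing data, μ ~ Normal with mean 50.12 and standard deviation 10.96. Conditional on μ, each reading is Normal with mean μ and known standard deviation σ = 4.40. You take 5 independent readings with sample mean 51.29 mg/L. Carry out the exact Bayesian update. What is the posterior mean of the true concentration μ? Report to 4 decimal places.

51.2535

For Normal data with known variance σ², a Normal(μ₀, σ₀²) prior on μ is conjugate. Posterior precision = 1/σ₀² + n/σ²; posterior mean is the precision-weighted average of μ₀ and x̄.
n·x̄ = 5·51.29 = 256.45.
σ₀² = 10.96² = 120.1216, σ² = 4.40² = 19.36; σ² + n·σ₀² = 19.36 + 5·120.1216 = 619.968.
Posterior mean = (μ₀/σ₀² + n·x̄/σ²)/(1/σ₀² + n/σ²) = (σ²·μ₀ + σ₀²·n·x̄)/(σ² + n·σ₀²) = (19.36·50.12 + 120.1216·256.45)/619.968 = 31775.50752/619.968 = 51.2535.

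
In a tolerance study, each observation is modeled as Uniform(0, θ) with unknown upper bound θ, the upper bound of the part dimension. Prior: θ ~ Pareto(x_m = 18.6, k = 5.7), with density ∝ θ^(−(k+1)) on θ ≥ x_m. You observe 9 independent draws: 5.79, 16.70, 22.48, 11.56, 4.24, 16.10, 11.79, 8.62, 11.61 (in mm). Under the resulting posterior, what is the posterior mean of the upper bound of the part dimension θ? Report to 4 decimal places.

24.1209

A Pareto(scale x_m, shape k) prior on the upper bound θ of Uniform(0, θ) is conjugate: posterior is Pareto(max(x_m, max xᵢ), k + n).
Sample maximum = 22.48; prior scale x_m = 18.6 → posterior scale = max = 22.48.
Posterior shape = 5.7 + 9 = 14.7.
E[θ|data] = k·x_m/(k−1) = 14.7·22.48/13.7 = 24.1209.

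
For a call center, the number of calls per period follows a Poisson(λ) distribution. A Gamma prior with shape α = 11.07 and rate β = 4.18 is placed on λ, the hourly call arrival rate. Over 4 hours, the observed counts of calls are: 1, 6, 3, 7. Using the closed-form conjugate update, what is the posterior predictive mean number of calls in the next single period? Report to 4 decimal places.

With a Gamma(shape α, rate β) prior, the Poisson likelihood is conjugate: the posterior is Gamma(α + ΣXᵢ, β + n).
Sum of counts S = 17 over n = 4 hours.
Posterior: Gamma(α+S, β+n) = Gamma(11.07+17, 4.18+4) = Gamma(28.07, 8.18).
The predictive distribution for one future period is NegBinom with mean α/β = 3.4315.

3.4315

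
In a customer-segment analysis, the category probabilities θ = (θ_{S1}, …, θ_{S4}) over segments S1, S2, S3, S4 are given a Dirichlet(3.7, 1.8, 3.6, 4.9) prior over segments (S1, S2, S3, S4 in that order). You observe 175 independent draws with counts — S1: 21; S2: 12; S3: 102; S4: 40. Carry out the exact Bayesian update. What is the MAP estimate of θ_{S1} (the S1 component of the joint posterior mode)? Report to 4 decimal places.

0.1281

The Dirichlet prior is conjugate to the Multinomial likelihood: each posterior αⱼ = prior αⱼ + observed count nⱼ.
Posterior concentration: (24.7, 13.8, 105.6, 44.9), total = 189.0.
Joint mode component: (α_{S1}−1)/(Σα−K) = 23.7/185.0 = 0.1281.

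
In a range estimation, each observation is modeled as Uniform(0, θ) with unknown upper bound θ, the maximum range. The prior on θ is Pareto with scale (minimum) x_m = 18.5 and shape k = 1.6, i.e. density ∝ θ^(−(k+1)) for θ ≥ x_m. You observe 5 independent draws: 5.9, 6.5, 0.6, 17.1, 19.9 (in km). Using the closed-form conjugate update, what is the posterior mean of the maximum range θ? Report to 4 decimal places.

23.4536

A Pareto(scale x_m, shape k) prior on the upper bound θ of Uniform(0, θ) is conjugate: posterior is Pareto(max(x_m, max xᵢ), k + n).
Sample maximum = 19.9; prior scale x_m = 18.5 → posterior scale = max = 19.9.
Posterior shape = 1.6 + 5 = 6.6.
E[θ|data] = k·x_m/(k−1) = 6.6·19.9/5.6 = 23.4536.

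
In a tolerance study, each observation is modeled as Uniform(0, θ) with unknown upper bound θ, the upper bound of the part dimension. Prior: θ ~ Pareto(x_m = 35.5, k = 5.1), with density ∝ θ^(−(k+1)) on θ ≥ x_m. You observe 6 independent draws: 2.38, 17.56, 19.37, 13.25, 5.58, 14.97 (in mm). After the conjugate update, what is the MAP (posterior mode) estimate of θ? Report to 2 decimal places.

A Pareto(scale x_m, shape k) prior on the upper bound θ of Uniform(0, θ) is conjugate: posterior is Pareto(max(x_m, max xᵢ), k + n).
Sample maximum = 19.37; prior scale x_m = 35.5 → posterior scale = max = 35.50.
Posterior shape = 5.1 + 6 = 11.1.
The Pareto density is decreasing on [x_m, ∞), so the mode is x_m = 35.50.

35.50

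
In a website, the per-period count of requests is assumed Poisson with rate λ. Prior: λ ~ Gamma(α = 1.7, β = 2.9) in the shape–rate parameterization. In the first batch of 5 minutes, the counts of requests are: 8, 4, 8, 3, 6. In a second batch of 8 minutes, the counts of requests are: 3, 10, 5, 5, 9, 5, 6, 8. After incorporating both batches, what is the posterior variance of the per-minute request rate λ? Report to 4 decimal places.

0.3232

With a Gamma(shape α, rate β) prior, the Poisson likelihood is conjugate: the posterior is Gamma(α + ΣXᵢ, β + n).
Batch 1: sum of counts S = 29 over n = 5 minutes.
After batch 1: Gamma(α+S, β+n) = Gamma(1.7+29, 2.9+5) = Gamma(30.7, 7.9).
Batch 2: sum of counts S = 51 over n = 8 minutes.
After batch 2: Gamma(α+S, β+n) = Gamma(30.7+51, 7.9+8) = Gamma(81.7, 15.9).
Var = α/β² = 81.7/15.9² = 0.3232.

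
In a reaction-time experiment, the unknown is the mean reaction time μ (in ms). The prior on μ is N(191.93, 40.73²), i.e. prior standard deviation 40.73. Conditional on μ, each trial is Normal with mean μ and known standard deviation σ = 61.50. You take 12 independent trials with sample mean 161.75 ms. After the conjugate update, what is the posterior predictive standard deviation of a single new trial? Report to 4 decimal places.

63.6169

For Normal data with known variance σ², a Normal(μ₀, σ₀²) prior on μ is conjugate. Posterior precision = 1/σ₀² + n/σ²; posterior mean is the precision-weighted average of μ₀ and x̄.
σ₀² = 40.73² = 1658.9329, σ² = 61.50² = 3782.25; σ² + n·σ₀² = 3782.25 + 12·1658.9329 = 23689.4448.
Posterior precision = 1/σ₀² + n/σ² = 1/1658.9329 + 12/3782.25 = (σ² + n·σ₀²)/(σ₀²σ²) = 23689.4448/(1658.9329·3782.25); posterior variance σₙ² = σ₀²σ²/(σ² + n·σ₀²) = 1658.9329·3782.25/23689.4448 = 264.864754.
Predictive variance for one new observation = σₙ² + σ² = 1658.9329·3782.25/23689.4448 + 3782.25 = σ²·(σ₀² + 23689.4448)/23689.4448 = 3782.25·25348.3777/23689.4448 = 4047.114754; SD = √(3782.25·25348.3777/23689.4448) = 63.6169.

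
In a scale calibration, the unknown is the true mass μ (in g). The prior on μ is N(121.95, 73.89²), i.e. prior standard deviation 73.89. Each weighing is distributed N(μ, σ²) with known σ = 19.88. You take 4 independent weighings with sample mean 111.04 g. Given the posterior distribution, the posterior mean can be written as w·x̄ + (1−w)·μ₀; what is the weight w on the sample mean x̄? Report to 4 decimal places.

For Normal data with known variance σ², a Normal(μ₀, σ₀²) prior on μ is conjugate. Posterior precision = 1/σ₀² + n/σ²; posterior mean is the precision-weighted average of μ₀ and x̄.
σ₀² = 73.89² = 5459.7321, σ² = 19.88² = 395.2144. Prior precision 1/σ₀² = 1/5459.7321; data precision n/σ² = 4/395.2144.
w = (n/σ²)/(1/σ₀² + n/σ²) = n·σ₀²/(σ² + n·σ₀²) = 4·5459.7321/(395.2144 + 4·5459.7321) = 21838.9284/22234.1428 = 0.9822.

0.9822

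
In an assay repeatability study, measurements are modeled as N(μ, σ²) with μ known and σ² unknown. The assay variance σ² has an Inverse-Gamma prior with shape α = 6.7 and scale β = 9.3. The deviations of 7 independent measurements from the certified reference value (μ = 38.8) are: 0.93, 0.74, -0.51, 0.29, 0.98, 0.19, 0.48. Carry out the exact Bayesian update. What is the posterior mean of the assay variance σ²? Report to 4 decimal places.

With known mean μ and an Inverse-Gamma(α, β) prior on σ², the Normal likelihood is conjugate: posterior is Inv-Gamma(α + n/2, β + Σ(xᵢ−μ)²/2).
Σ(xᵢ−μ)² = (0.93)² + (0.74)² + (-0.51)² + (0.29)² + (0.98)² + (0.19)² + (0.48)² = 2.9836.
Posterior: Inv-Gamma(6.7 + 7/2, 9.3 + 2.9836/2) = Inv-Gamma(10.20, 10.79180).
E[σ²|data] = β/(α−1) = 10.79180/9.20 = 1.1730.

1.1730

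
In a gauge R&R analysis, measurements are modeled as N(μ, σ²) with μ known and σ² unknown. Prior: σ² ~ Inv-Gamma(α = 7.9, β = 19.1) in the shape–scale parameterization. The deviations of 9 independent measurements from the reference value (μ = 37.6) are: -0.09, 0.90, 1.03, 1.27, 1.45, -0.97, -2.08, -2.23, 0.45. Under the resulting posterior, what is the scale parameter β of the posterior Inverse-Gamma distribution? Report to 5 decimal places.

With known mean μ and an Inverse-Gamma(α, β) prior on σ², the Normal likelihood is conjugate: posterior is Inv-Gamma(α + n/2, β + Σ(xᵢ−μ)²/2).
Σ(xᵢ−μ)² = (-0.09)² + (0.90)² + (1.03)² + (1.27)² + (1.45)² + (-0.97)² + (-2.08)² + (-2.23)² + (0.45)² = 16.0371.
Posterior: Inv-Gamma(7.9 + 9/2, 19.1 + 16.0371/2) = Inv-Gamma(12.40, 27.11855).
Posterior β = 27.11855.

27.11855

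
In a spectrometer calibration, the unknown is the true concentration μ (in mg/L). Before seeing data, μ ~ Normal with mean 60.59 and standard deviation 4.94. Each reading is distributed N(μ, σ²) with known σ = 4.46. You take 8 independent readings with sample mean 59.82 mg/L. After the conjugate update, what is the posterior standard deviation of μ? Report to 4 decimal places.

1.5022

For Normal data with known variance σ², a Normal(μ₀, σ₀²) prior on μ is conjugate. Posterior precision = 1/σ₀² + n/σ²; posterior mean is the precision-weighted average of μ₀ and x̄.
σ₀² = 4.94² = 24.4036, σ² = 4.46² = 19.8916; σ² + n·σ₀² = 19.8916 + 8·24.4036 = 215.1204.
Posterior precision = 1/σ₀² + n/σ² = 1/24.4036 + 8/19.8916 = (σ² + n·σ₀²)/(σ₀²σ²) = 215.1204/(24.4036·19.8916); posterior variance σₙ² = σ₀²σ²/(σ² + n·σ₀²) = 24.4036·19.8916/215.1204 = 2.256535.
Posterior SD = √σₙ² = √(24.4036·19.8916/215.1204) = 1.5022.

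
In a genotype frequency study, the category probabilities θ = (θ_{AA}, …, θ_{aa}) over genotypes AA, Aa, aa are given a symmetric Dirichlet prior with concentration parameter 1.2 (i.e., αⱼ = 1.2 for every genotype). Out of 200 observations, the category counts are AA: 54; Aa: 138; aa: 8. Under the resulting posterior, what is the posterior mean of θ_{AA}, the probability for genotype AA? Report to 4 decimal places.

0.2711

The Dirichlet prior is conjugate to the Multinomial likelihood: each posterior αⱼ = prior αⱼ + observed count nⱼ.
Posterior concentration: (55.2, 139.2, 9.2), total = 203.6.
E[θ_{AA}|data] = α_{AA}/Σα = 55.2/203.6 = 0.2711.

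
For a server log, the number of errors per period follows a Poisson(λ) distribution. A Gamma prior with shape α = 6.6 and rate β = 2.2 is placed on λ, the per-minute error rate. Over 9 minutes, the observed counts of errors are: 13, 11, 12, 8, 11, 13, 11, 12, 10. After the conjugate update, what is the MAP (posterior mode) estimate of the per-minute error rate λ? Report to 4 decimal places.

With a Gamma(shape α, rate β) prior, the Poisson likelihood is conjugate: the posterior is Gamma(α + ΣXᵢ, β + n).
Sum of counts S = 101 over n = 9 minutes.
Posterior: Gamma(α+S, β+n) = Gamma(6.6+101, 2.2+9) = Gamma(107.6, 11.2).
Mode of Gamma(α,β) for α≥1 is (α−1)/β = 106.6/11.2 = 9.5179.

9.5179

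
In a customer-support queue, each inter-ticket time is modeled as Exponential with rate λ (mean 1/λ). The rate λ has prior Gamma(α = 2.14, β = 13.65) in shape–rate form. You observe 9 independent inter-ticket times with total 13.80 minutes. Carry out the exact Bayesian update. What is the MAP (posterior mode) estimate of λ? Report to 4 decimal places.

With a Gamma(shape α, rate β) prior on the exponential rate λ, the posterior after n observations with total T = Σxᵢ is Gamma(α+n, β+T).
Posterior: Gamma(2.14+9, 13.65+13.80) = Gamma(11.14, 27.45).
Mode = (α−1)/β = 0.3694.

0.3694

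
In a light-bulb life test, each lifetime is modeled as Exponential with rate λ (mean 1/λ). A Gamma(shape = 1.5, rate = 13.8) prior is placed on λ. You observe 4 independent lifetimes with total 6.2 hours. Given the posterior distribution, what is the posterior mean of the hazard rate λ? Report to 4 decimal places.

0.2750

With a Gamma(shape α, rate β) prior on the exponential rate λ, the posterior after n observations with total T = Σxᵢ is Gamma(α+n, β+T).
Posterior: Gamma(1.5+4, 13.8+6.2) = Gamma(5.5, 20.0).
Posterior mean of λ = α/β = 5.5/20.0 = 0.2750.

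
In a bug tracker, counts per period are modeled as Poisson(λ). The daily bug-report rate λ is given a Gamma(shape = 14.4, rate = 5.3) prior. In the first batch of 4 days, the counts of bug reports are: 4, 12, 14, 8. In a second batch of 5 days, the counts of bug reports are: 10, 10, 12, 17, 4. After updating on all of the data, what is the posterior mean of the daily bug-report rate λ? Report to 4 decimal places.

With a Gamma(shape α, rate β) prior, the Poisson likelihood is conjugate: the posterior is Gamma(α + ΣXᵢ, β + n).
Batch 1: sum of counts S = 38 over n = 4 days.
After batch 1: Gamma(α+S, β+n) = Gamma(14.4+38, 5.3+4) = Gamma(52.4, 9.3).
Batch 2: sum of counts S = 53 over n = 5 days.
After batch 2: Gamma(α+S, β+n) = Gamma(52.4+53, 9.3+5) = Gamma(105.4, 14.3).
Posterior mean = α/β = 105.4/14.3 = 7.3706.

7.3706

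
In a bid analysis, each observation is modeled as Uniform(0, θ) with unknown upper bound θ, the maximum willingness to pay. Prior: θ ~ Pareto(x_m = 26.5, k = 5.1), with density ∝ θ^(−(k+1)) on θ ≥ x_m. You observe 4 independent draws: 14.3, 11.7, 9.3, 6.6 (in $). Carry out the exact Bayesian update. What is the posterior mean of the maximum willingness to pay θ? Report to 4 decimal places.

A Pareto(scale x_m, shape k) prior on the upper bound θ of Uniform(0, θ) is conjugate: posterior is Pareto(max(x_m, max xᵢ), k + n).
Sample maximum = 14.3; prior scale x_m = 26.5 → posterior scale = max = 26.5.
Posterior shape = 5.1 + 4 = 9.1.
E[θ|data] = k·x_m/(k−1) = 9.1·26.5/8.1 = 29.7716.

29.7716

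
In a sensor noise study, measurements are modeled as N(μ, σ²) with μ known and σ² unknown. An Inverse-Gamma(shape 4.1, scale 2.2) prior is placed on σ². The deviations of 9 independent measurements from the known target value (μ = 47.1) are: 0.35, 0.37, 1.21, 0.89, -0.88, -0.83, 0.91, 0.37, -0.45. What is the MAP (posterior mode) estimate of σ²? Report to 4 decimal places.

With known mean μ and an Inverse-Gamma(α, β) prior on σ², the Normal likelihood is conjugate: posterior is Inv-Gamma(α + n/2, β + Σ(xᵢ−μ)²/2).
Σ(xᵢ−μ)² = (0.35)² + (0.37)² + (1.21)² + (0.89)² + (-0.88)² + (-0.83)² + (0.91)² + (0.37)² + (-0.45)² = 5.1464.
Posterior: Inv-Gamma(4.1 + 9/2, 2.2 + 5.1464/2) = Inv-Gamma(8.60, 4.77320).
Mode = β/(α+1) = 4.77320/9.60 = 0.4972.

0.4972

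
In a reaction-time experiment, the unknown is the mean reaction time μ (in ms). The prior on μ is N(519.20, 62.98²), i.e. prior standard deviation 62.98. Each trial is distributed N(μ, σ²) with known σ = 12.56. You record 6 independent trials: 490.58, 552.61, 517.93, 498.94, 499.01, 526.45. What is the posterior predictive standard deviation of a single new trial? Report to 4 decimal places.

For Normal data with known variance σ², a Normal(μ₀, σ₀²) prior on μ is conjugate. Posterior precision = 1/σ₀² + n/σ²; posterior mean is the precision-weighted average of μ₀ and x̄.
σ₀² = 62.98² = 3966.4804, σ² = 12.56² = 157.7536; σ² + n·σ₀² = 157.7536 + 6·3966.4804 = 23956.636.
Posterior precision = 1/σ₀² + n/σ² = 1/3966.4804 + 6/157.7536 = (σ² + n·σ₀²)/(σ₀²σ²) = 23956.636/(3966.4804·157.7536); posterior variance σₙ² = σ₀²σ²/(σ² + n·σ₀²) = 3966.4804·157.7536/23956.636 = 26.119133.
Predictive variance for one new observation = σₙ² + σ² = 3966.4804·157.7536/23956.636 + 157.7536 = σ²·(σ₀² + 23956.636)/23956.636 = 157.7536·27923.1164/23956.636 = 183.872733; SD = √(157.7536·27923.1164/23956.636) = 13.5600.

13.5600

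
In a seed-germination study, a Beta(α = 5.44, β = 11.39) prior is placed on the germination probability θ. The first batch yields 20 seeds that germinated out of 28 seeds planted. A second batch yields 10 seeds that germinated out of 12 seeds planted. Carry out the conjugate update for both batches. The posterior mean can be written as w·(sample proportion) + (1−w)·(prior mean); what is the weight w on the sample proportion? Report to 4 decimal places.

The Beta prior is conjugate to a Binomial/Bernoulli likelihood; the update adds successes to α and failures to β.
Total number of seeds planted: n = 28 + 12 = 40.
Posterior mean = (α₀+k)/(α₀+β₀+n) = [n/(α₀+β₀+n)]·(k/n) + [(α₀+β₀)/(α₀+β₀+n)]·α₀/(α₀+β₀), so only n and the prior enter the weight.
The weight on the data is w = n/(α₀+β₀+n) = 40/(5.44+11.39+40) = 40/56.83 = 0.7039.

0.7039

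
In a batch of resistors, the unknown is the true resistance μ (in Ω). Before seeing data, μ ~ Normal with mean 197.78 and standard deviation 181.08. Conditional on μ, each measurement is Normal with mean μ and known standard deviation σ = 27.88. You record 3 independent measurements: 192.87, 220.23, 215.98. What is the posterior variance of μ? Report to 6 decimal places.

257.066855

For Normal data with known variance σ², a Normal(μ₀, σ₀²) prior on μ is conjugate. Posterior precision = 1/σ₀² + n/σ²; posterior mean is the precision-weighted average of μ₀ and x̄.
σ₀² = 181.08² = 32789.9664, σ² = 27.88² = 777.2944; σ² + n·σ₀² = 777.2944 + 3·32789.9664 = 99147.1936.
Posterior precision = 1/σ₀² + n/σ² = 1/32789.9664 + 3/777.2944 = (σ² + n·σ₀²)/(σ₀²σ²) = 99147.1936/(32789.9664·777.2944); posterior variance σₙ² = σ₀²σ²/(σ² + n·σ₀²) = 32789.9664·777.2944/99147.1936 = 257.066855.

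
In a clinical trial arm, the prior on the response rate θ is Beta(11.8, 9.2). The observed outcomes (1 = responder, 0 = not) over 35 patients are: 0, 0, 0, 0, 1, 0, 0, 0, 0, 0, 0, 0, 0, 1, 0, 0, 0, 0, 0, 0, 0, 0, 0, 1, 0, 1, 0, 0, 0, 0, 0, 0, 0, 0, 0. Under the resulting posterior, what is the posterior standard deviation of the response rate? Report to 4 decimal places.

0.0596

The Beta prior is conjugate to a Binomial/Bernoulli likelihood; the update adds successes to α and failures to β.
Posterior: Beta(α+k, β+n−k) = Beta(11.8+4, 9.2+31) = Beta(15.8, 40.2).
Var = αβ/((α+β)²(α+β+1)) = 15.8·40.2/(56.0²·57.0) = 0.00355330; SD = √0.00355330 = 0.0596.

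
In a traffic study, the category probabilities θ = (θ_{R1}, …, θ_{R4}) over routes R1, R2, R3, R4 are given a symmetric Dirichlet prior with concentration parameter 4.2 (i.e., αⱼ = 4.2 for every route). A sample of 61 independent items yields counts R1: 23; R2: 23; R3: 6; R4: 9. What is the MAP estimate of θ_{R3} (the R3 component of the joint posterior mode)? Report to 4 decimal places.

The Dirichlet prior is conjugate to the Multinomial likelihood: each posterior αⱼ = prior αⱼ + observed count nⱼ.
Posterior concentration: (27.2, 27.2, 10.2, 13.2), total = 77.8.
Joint mode component: (α_{R3}−1)/(Σα−K) = 9.2/73.8 = 0.1247.

0.1247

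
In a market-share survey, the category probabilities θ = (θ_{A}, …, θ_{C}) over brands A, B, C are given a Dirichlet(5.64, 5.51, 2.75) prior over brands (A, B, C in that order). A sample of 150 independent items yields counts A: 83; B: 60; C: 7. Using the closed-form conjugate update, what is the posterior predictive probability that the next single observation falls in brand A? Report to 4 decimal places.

0.5408

The Dirichlet prior is conjugate to the Multinomial likelihood: each posterior αⱼ = prior αⱼ + observed count nⱼ.
Posterior concentration: (88.64, 65.51, 9.75), total = 163.90.
P(next = A | data) = α_{A}/Σα = 0.5408.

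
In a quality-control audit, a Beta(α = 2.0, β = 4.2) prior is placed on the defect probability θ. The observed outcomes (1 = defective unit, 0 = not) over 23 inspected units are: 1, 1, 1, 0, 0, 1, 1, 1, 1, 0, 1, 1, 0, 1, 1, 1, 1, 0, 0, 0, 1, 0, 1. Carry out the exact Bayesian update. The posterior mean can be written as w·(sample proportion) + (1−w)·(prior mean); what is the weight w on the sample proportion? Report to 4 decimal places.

0.7877

The Beta prior is conjugate to a Binomial/Bernoulli likelihood; the update adds successes to α and failures to β.
Posterior mean = (α₀+k)/(α₀+β₀+n) = [n/(α₀+β₀+n)]·(k/n) + [(α₀+β₀)/(α₀+β₀+n)]·α₀/(α₀+β₀), so only n and the prior enter the weight.
The weight on the data is w = n/(α₀+β₀+n) = 23/(2.0+4.2+23) = 23/29.2 = 0.7877.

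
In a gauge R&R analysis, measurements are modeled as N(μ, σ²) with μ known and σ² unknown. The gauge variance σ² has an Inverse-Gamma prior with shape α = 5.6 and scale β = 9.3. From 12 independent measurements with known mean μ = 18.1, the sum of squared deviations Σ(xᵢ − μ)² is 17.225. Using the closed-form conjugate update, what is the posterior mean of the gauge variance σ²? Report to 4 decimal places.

1.6899

With known mean μ and an Inverse-Gamma(α, β) prior on σ², the Normal likelihood is conjugate: posterior is Inv-Gamma(α + n/2, β + Σ(xᵢ−μ)²/2).
Posterior: Inv-Gamma(5.6 + 12/2, 9.3 + 17.225/2) = Inv-Gamma(11.60, 17.9125).
E[σ²|data] = β/(α−1) = 17.9125/10.60 = 1.6899.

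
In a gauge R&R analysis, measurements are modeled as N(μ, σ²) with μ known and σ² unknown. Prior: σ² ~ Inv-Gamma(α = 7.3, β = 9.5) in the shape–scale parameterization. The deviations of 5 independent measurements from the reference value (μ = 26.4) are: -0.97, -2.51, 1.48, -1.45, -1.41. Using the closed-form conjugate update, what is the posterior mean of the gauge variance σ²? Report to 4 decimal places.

With known mean μ and an Inverse-Gamma(α, β) prior on σ², the Normal likelihood is conjugate: posterior is Inv-Gamma(α + n/2, β + Σ(xᵢ−μ)²/2).
Σ(xᵢ−μ)² = (-0.97)² + (-2.51)² + (1.48)² + (-1.45)² + (-1.41)² = 13.5220.
Posterior: Inv-Gamma(7.3 + 5/2, 9.5 + 13.5220/2) = Inv-Gamma(9.80, 16.26100).
E[σ²|data] = β/(α−1) = 16.26100/8.80 = 1.8478.

1.8478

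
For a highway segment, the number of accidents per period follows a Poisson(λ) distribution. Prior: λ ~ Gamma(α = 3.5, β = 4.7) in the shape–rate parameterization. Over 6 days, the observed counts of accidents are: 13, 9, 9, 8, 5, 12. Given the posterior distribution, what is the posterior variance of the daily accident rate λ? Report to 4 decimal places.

With a Gamma(shape α, rate β) prior, the Poisson likelihood is conjugate: the posterior is Gamma(α + ΣXᵢ, β + n).
Sum of counts S = 56 over n = 6 days.
Posterior: Gamma(α+S, β+n) = Gamma(3.5+56, 4.7+6) = Gamma(59.5, 10.7).
Var = α/β² = 59.5/10.7² = 0.5197.

0.5197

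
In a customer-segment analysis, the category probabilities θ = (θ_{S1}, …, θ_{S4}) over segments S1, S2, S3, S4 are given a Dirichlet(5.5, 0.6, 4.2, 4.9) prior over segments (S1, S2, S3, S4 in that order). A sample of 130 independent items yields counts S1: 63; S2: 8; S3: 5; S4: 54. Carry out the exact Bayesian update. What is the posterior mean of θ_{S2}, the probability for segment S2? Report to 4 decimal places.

0.0592

The Dirichlet prior is conjugate to the Multinomial likelihood: each posterior αⱼ = prior αⱼ + observed count nⱼ.
Posterior concentration: (68.5, 8.6, 9.2, 58.9), total = 145.2.
E[θ_{S2}|data] = α_{S2}/Σα = 8.6/145.2 = 0.0592.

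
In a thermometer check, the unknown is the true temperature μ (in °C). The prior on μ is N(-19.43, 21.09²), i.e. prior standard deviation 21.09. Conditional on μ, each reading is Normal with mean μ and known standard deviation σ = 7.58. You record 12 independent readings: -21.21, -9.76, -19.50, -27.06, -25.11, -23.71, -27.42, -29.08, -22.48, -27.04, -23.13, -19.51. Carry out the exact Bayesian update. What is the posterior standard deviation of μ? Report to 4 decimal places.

For Normal data with known variance σ², a Normal(μ₀, σ₀²) prior on μ is conjugate. Posterior precision = 1/σ₀² + n/σ²; posterior mean is the precision-weighted average of μ₀ and x̄.
σ₀² = 21.09² = 444.7881, σ² = 7.58² = 57.4564; σ² + n·σ₀² = 57.4564 + 12·444.7881 = 5394.9136.
Posterior precision = 1/σ₀² + n/σ² = 1/444.7881 + 12/57.4564 = (σ² + n·σ₀²)/(σ₀²σ²) = 5394.9136/(444.7881·57.4564); posterior variance σₙ² = σ₀²σ²/(σ² + n·σ₀²) = 444.7881·57.4564/5394.9136 = 4.737040.
Posterior SD = √σₙ² = √(444.7881·57.4564/5394.9136) = 2.1765.

2.1765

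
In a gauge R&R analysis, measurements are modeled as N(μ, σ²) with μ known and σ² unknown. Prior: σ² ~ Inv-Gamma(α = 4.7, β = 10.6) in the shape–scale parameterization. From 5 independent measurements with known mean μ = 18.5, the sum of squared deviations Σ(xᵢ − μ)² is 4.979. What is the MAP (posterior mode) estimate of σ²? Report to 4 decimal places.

With known mean μ and an Inverse-Gamma(α, β) prior on σ², the Normal likelihood is conjugate: posterior is Inv-Gamma(α + n/2, β + Σ(xᵢ−μ)²/2).
Posterior: Inv-Gamma(4.7 + 5/2, 10.6 + 4.979/2) = Inv-Gamma(7.20, 13.0895).
Mode = β/(α+1) = 13.0895/8.20 = 1.5963.

1.5963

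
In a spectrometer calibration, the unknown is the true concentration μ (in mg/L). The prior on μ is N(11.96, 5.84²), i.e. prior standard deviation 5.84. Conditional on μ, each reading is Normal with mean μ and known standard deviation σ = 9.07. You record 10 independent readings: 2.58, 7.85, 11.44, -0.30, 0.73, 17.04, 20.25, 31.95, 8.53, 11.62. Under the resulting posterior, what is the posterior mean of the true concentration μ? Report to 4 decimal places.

For Normal data with known variance σ², a Normal(μ₀, σ₀²) prior on μ is conjugate. Posterior precision = 1/σ₀² + n/σ²; posterior mean is the precision-weighted average of μ₀ and x̄.
Σxᵢ = 2.58 + 7.85 + 11.44 + (-0.30) + 0.73 + 17.04 + 20.25 + 31.95 + 8.53 + 11.62 = 111.69, so n·x̄ = 111.69.
σ₀² = 5.84² = 34.1056, σ² = 9.07² = 82.2649; σ² + n·σ₀² = 82.2649 + 10·34.1056 = 423.3209.
Posterior mean = (μ₀/σ₀² + n·x̄/σ²)/(1/σ₀² + n/σ²) = (σ²·μ₀ + σ₀²·n·x̄)/(σ² + n·σ₀²) = (82.2649·11.96 + 34.1056·111.69)/423.3209 = 4793.142668/423.3209 = 11.3227.

11.3227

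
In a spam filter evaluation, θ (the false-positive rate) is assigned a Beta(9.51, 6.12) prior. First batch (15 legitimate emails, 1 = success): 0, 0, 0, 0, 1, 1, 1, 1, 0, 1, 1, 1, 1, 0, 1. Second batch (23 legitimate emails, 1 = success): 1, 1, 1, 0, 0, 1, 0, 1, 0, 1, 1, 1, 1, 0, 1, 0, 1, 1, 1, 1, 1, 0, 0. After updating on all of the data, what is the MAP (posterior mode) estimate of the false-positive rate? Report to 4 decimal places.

The Beta prior is conjugate to a Binomial/Bernoulli likelihood; the update adds successes to α and failures to β.
After batch 1: Beta(9.51+9, 6.12+6) = Beta(18.51, 12.12).
After batch 2: Beta(18.51+15, 12.12+8) = Beta(33.51, 20.12).
Mode of Beta(a,b) for a,b>1 is (a−1)/(a+b−2) = 32.51/51.63 = 0.6297.

0.6297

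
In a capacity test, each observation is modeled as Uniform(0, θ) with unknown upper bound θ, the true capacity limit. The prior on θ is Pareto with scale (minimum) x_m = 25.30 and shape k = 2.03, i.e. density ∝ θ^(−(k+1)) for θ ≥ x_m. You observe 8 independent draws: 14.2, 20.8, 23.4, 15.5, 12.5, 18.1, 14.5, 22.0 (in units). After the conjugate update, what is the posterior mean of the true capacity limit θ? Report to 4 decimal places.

28.1018

A Pareto(scale x_m, shape k) prior on the upper bound θ of Uniform(0, θ) is conjugate: posterior is Pareto(max(x_m, max xᵢ), k + n).
Sample maximum = 23.4; prior scale x_m = 25.30 → posterior scale = max = 25.30.
Posterior shape = 2.03 + 8 = 10.03.
E[θ|data] = k·x_m/(k−1) = 10.03·25.30/9.03 = 28.1018.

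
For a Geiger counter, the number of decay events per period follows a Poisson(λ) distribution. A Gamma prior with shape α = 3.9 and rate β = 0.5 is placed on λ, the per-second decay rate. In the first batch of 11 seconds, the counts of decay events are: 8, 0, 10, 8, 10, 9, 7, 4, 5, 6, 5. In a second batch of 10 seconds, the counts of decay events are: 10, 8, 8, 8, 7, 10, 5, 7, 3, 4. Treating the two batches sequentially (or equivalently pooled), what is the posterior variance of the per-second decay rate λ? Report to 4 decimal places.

With a Gamma(shape α, rate β) prior, the Poisson likelihood is conjugate: the posterior is Gamma(α + ΣXᵢ, β + n).
Batch 1: sum of counts S = 72 over n = 11 seconds.
After batch 1: Gamma(α+S, β+n) = Gamma(3.9+72, 0.5+11) = Gamma(75.9, 11.5).
Batch 2: sum of counts S = 70 over n = 10 seconds.
After batch 2: Gamma(α+S, β+n) = Gamma(75.9+70, 11.5+10) = Gamma(145.9, 21.5).
Var = α/β² = 145.9/21.5² = 0.3156.

0.3156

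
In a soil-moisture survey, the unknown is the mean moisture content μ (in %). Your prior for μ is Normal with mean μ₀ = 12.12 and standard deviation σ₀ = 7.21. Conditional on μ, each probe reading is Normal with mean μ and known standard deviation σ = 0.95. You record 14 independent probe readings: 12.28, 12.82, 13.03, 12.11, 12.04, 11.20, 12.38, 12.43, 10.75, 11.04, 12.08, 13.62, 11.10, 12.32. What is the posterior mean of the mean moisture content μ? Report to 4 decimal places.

For Normal data with known variance σ², a Normal(μ₀, σ₀²) prior on μ is conjugate. Posterior precision = 1/σ₀² + n/σ²; posterior mean is the precision-weighted average of μ₀ and x̄.
Σxᵢ = 12.28 + 12.82 + 13.03 + 12.11 + 12.04 + 11.20 + 12.38 + 12.43 + 10.75 + 11.04 + 12.08 + 13.62 + 11.10 + 12.32 = 169.2, so n·x̄ = 169.2.
σ₀² = 7.21² = 51.9841, σ² = 0.95² = 0.9025; σ² + n·σ₀² = 0.9025 + 14·51.9841 = 728.6799.
Posterior mean = (μ₀/σ₀² + n·x̄/σ²)/(1/σ₀² + n/σ²) = (σ²·μ₀ + σ₀²·n·x̄)/(σ² + n·σ₀²) = (0.9025·12.12 + 51.9841·169.2)/728.6799 = 8806.64802/728.6799 = 12.0858.

12.0858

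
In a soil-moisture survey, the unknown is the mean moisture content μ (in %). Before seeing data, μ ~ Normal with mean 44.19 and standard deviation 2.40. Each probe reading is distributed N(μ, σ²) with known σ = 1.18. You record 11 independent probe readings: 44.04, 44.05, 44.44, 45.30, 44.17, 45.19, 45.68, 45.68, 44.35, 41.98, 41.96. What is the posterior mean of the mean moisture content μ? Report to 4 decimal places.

44.2567

For Normal data with known variance σ², a Normal(μ₀, σ₀²) prior on μ is conjugate. Posterior precision = 1/σ₀² + n/σ²; posterior mean is the precision-weighted average of μ₀ and x̄.
Σxᵢ = 44.04 + 44.05 + 44.44 + 45.30 + 44.17 + 45.19 + 45.68 + 45.68 + 44.35 + 41.98 + 41.96 = 486.84, so n·x̄ = 486.84.
σ₀² = 2.40² = 5.76, σ² = 1.18² = 1.3924; σ² + n·σ₀² = 1.3924 + 11·5.76 = 64.7524.
Posterior mean = (μ₀/σ₀² + n·x̄/σ²)/(1/σ₀² + n/σ²) = (σ²·μ₀ + σ₀²·n·x̄)/(σ² + n·σ₀²) = (1.3924·44.19 + 5.76·486.84)/64.7524 = 2865.728556/64.7524 = 44.2567.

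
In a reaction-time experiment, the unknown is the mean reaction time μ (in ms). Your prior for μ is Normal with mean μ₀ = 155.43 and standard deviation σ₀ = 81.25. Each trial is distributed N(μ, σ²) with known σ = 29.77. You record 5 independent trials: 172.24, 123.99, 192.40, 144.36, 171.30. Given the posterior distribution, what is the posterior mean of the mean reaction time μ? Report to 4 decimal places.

160.7161

For Normal data with known variance σ², a Normal(μ₀, σ₀²) prior on μ is conjugate. Posterior precision = 1/σ₀² + n/σ²; posterior mean is the precision-weighted average of μ₀ and x̄.
Σxᵢ = 172.24 + 123.99 + 192.40 + 144.36 + 171.30 = 804.29, so n·x̄ = 804.29.
σ₀² = 81.25² = 6601.5625, σ² = 29.77² = 886.2529; σ² + n·σ₀² = 886.2529 + 5·6601.5625 = 33894.0654.
Posterior mean = (μ₀/σ₀² + n·x̄/σ²)/(1/σ₀² + n/σ²) = (σ²·μ₀ + σ₀²·n·x̄)/(σ² + n·σ₀²) = (886.2529·155.43 + 6601.5625·804.29)/33894.0654 = 5447320.991372/33894.0654 = 160.7161.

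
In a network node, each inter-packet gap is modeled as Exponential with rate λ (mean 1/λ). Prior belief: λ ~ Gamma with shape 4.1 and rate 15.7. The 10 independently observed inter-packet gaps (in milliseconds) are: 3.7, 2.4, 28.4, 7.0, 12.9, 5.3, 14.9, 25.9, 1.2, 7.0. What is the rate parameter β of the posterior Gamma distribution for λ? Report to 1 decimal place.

124.4

With a Gamma(shape α, rate β) prior on the exponential rate λ, the posterior after n observations with total T = Σxᵢ is Gamma(α+n, β+T).
Sum of observations T = 108.7 milliseconds; n = 10.
Posterior: Gamma(4.1+10, 15.7+108.7) = Gamma(14.1, 124.4).
Posterior β = 124.4.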